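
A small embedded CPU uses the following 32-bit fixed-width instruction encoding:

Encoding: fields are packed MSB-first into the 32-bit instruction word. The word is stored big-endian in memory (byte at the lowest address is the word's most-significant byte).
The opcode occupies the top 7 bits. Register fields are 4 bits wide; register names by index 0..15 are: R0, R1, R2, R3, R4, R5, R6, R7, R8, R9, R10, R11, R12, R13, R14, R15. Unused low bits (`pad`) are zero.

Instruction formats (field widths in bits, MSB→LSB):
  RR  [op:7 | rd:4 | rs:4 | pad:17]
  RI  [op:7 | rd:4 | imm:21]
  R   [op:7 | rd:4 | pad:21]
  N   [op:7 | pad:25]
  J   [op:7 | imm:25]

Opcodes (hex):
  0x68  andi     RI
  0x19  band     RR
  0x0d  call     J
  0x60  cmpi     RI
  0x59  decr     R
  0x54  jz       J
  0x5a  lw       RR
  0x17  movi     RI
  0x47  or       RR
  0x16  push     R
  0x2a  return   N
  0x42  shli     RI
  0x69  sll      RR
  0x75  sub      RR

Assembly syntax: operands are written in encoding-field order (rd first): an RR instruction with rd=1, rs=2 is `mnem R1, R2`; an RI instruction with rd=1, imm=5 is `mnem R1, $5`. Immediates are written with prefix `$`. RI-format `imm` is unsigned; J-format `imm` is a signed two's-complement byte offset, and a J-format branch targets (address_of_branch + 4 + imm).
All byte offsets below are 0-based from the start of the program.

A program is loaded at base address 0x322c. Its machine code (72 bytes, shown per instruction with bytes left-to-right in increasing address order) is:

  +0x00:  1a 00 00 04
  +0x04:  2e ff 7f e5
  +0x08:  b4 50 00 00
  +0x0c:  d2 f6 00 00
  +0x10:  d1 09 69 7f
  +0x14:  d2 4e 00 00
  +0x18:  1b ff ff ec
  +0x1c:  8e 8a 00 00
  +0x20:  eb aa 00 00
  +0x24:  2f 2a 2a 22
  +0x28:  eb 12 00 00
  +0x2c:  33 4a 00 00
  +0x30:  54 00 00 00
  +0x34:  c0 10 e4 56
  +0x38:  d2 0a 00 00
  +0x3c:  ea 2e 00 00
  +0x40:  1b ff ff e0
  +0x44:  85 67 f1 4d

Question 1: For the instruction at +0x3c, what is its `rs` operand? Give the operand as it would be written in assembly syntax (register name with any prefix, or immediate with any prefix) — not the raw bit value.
+0x3c: ea 2e 00 00 ⇒ word 0xea2e0000 (big)
  op=0xea2e0000>>25=0x75 ⇒ sub (RR)
  rd: (w>>21)&0xf=0x1 → R1
  rs: (w>>17)&0xf=0x7 → R7

R7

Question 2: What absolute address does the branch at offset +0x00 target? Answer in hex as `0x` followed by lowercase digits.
+0x00: 1a 00 00 04 ⇒ word 0x1a000004 (big)
  top 7b → 0xd → call [J]
  [24:0] imm=4 = $4
  target = base 0x322c + off 0x00 + 4 + imm 4 = 0x3234

0x3234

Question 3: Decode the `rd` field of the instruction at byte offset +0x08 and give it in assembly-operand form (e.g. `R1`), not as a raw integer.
R2

+0x08: b4 50 00 00 ⇒ word 0xb4500000 (big)
  op=0xb4500000>>25=0x5a ⇒ lw (RR)
  [24:21] rd=2 = R2
  [20:17] rs=8 = R8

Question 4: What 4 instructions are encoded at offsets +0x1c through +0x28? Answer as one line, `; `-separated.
or R4, R5; sub R13, R5; movi R9, $666146; sub R8, R9

@+1c  big-endian(8e 8a 00 00) = 0x8e8a0000
  op=0x8e8a0000>>25=0x47 ⇒ or (RR)
  rd: (w>>21)&0xf=0x4 → R4
  rs: (w>>17)&0xf=0x5 → R5
@+20  big-endian(eb aa 00 00) = 0xebaa0000
  op=0xebaa0000>>25=0x75 ⇒ sub (RR)
  rd: (w>>21)&0xf=0xd → R13
  rs: (w>>17)&0xf=0x5 → R5
@+24  big-endian(2f 2a 2a 22) = 0x2f2a2a22
  op=0x2f2a2a22>>25=0x17 ⇒ movi (RI)
  rd: (w>>21)&0xf=0x9 → R9
  imm: (w>>0)&0x1fffff=0xa2a22 → $666146
@+28  big-endian(eb 12 00 00) = 0xeb120000
  op=0xeb120000>>25=0x75 ⇒ sub (RR)
  rd: (w>>21)&0xf=0x8 → R8
  rs: (w>>17)&0xf=0x9 → R9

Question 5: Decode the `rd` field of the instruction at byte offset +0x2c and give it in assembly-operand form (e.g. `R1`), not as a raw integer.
+0x2c: 33 4a 00 00 ⇒ word 0x334a0000 (big)
  top 7b → 0x19 → band [RR]
  rd: (w>>21)&0xf=0xa → R10
  rs: (w>>17)&0xf=0x5 → R5

R10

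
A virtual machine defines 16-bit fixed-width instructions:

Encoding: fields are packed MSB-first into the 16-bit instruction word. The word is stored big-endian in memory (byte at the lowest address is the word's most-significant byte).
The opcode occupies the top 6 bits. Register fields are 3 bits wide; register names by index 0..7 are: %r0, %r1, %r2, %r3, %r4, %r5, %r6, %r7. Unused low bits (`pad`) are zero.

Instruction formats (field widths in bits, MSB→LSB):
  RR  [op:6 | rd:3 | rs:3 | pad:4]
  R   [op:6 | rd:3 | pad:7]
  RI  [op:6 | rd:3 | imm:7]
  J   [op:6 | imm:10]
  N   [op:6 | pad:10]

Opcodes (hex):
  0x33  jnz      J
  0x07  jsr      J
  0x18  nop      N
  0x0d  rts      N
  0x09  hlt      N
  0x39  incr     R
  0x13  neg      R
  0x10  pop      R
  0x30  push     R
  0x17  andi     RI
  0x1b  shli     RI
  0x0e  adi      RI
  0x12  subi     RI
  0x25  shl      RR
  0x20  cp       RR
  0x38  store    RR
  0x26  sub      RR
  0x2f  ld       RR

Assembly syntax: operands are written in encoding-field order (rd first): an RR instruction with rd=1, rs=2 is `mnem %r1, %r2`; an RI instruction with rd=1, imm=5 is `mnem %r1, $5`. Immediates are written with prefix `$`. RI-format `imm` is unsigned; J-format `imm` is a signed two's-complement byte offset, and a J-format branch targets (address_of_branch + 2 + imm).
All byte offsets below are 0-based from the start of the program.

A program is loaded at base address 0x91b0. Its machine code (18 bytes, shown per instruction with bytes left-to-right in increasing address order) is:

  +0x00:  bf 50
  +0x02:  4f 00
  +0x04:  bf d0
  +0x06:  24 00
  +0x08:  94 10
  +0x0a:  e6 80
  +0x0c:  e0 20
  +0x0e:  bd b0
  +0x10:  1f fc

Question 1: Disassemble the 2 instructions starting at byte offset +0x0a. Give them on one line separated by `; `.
off 0x0a: read e6 80 as big → 0xe680
  top 6b → 0x39 → incr [R]
  rd@[9:7]=0x5 ⇒ %r5
off 0x0c: read e0 20 as big → 0xe020
  top 6b → 0x38 → store [RR]
  rd@[9:7]=0x0 ⇒ %r0
  rs@[6:4]=0x2 ⇒ %r2

incr %r5; store %r0, %r2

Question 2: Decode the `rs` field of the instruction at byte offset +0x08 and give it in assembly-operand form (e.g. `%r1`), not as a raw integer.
%r1

[08] 94 10 → 0x9410
  top 6b → 0x25 → shl [RR]
  rd@[9:7]=0x0 ⇒ %r0
  rs@[6:4]=0x1 ⇒ %r1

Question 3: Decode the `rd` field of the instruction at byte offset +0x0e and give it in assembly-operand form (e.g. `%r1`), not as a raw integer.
%r3

@+0e  big-endian(bd b0) = 0xbdb0
  op=0xbdb0>>10=0x2f ⇒ ld (RR)
  rd@[9:7]=0x3 ⇒ %r3
  rs@[6:4]=0x3 ⇒ %r3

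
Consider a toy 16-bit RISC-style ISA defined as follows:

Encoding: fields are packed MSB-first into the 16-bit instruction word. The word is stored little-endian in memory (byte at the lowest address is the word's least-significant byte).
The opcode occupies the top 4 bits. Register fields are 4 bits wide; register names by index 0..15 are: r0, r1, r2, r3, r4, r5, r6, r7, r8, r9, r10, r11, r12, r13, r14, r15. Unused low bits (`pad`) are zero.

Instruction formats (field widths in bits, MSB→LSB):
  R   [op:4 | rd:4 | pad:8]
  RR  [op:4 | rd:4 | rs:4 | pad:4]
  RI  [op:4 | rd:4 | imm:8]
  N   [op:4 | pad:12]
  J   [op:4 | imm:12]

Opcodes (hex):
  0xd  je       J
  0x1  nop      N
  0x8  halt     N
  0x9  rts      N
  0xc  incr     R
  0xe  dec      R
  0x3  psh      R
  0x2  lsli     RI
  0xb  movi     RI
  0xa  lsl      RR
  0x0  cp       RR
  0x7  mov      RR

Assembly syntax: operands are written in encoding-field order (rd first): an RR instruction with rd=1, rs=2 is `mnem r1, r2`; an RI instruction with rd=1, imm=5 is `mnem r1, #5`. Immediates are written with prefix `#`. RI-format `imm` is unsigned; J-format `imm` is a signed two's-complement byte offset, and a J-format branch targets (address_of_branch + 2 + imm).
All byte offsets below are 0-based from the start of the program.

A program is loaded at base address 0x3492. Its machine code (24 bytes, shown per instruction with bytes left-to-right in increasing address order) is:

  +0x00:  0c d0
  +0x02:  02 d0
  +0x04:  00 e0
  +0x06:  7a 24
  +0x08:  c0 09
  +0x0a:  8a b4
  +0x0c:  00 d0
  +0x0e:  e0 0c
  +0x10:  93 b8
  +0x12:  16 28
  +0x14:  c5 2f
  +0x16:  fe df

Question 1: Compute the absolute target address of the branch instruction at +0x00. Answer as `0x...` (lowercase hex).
0x34a0

off 0x00: read 0c d0 as little → 0xd00c
  top 4b → 0xd → je [J]
  [11:0] imm=12 = #12
  target = base 0x3492 + off 0x00 + 2 + imm 12 = 0x34a0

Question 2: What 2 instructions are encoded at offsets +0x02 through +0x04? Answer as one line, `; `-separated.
@+02  little-endian(02 d0) = 0xd002
  top 4b → 0xd → je [J]
  imm@[11:0]=0x2 ⇒ #2
@+04  little-endian(00 e0) = 0xe000
  top 4b → 0xe → dec [R]
  rd@[11:8]=0x0 ⇒ r0

je #2; dec r0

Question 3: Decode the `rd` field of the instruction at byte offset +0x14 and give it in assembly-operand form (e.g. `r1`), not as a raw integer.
+0x14: c5 2f ⇒ word 0x2fc5 (little)
  op=0x2fc5>>12=0x2 ⇒ lsli (RI)
  rd: (w>>8)&0xf=0xf → r15
  imm: (w>>0)&0xff=0xc5 → #197

r15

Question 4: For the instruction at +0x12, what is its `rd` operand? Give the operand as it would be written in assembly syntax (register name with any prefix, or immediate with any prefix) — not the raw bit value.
r8

[12] 16 28 → 0x2816
  opcode bits[15:12]=0x2: lsli/RI
  rd: (w>>8)&0xf=0x8 → r8
  imm: (w>>0)&0xff=0x16 → #22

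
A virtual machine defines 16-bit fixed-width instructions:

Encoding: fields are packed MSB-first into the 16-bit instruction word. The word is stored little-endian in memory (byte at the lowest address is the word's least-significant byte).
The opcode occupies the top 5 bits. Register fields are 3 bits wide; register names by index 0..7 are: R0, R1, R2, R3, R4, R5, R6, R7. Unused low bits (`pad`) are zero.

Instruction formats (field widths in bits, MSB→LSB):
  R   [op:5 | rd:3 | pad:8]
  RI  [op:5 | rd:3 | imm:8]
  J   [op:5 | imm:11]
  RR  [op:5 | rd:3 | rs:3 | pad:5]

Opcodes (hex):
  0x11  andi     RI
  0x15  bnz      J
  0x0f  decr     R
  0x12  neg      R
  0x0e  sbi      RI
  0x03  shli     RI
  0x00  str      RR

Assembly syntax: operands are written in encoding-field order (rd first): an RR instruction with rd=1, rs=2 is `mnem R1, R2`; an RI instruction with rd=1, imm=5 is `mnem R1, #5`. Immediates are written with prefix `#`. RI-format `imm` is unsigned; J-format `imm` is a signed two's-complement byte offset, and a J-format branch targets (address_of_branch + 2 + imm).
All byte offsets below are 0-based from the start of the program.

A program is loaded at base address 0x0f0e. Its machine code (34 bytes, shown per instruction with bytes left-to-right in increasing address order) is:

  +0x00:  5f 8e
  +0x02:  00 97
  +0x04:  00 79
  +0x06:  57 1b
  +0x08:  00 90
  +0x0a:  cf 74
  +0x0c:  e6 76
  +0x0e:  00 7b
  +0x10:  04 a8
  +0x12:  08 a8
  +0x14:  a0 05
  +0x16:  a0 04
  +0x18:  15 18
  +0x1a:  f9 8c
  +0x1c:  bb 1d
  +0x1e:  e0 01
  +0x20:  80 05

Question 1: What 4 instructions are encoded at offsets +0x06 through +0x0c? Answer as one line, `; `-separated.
+0x06: 57 1b ⇒ word 0x1b57 (little)
  op=0x1b57>>11=0x3 ⇒ shli (RI)
  rd: (w>>8)&0x7=0x3 → R3
  imm: (w>>0)&0xff=0x57 → #87
+0x08: 00 90 ⇒ word 0x9000 (little)
  op=0x9000>>11=0x12 ⇒ neg (R)
  rd: (w>>8)&0x7=0x0 → R0
+0x0a: cf 74 ⇒ word 0x74cf (little)
  op=0x74cf>>11=0xe ⇒ sbi (RI)
  rd: (w>>8)&0x7=0x4 → R4
  imm: (w>>0)&0xff=0xcf → #207
+0x0c: e6 76 ⇒ word 0x76e6 (little)
  op=0x76e6>>11=0xe ⇒ sbi (RI)
  rd: (w>>8)&0x7=0x6 → R6
  imm: (w>>0)&0xff=0xe6 → #230

shli R3, #87; neg R0; sbi R4, #207; sbi R6, #230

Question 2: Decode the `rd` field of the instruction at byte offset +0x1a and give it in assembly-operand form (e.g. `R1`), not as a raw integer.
off 0x1a: read f9 8c as little → 0x8cf9
  op=0x8cf9>>11=0x11 ⇒ andi (RI)
  [10:8] rd=4 = R4
  [7:0] imm=249 = #249

R4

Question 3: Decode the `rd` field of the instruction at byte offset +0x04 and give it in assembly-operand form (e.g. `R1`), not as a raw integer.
@+04  little-endian(00 79) = 0x7900
  op=0x7900>>11=0xf ⇒ decr (R)
  rd@[10:8]=0x1 ⇒ R1

R1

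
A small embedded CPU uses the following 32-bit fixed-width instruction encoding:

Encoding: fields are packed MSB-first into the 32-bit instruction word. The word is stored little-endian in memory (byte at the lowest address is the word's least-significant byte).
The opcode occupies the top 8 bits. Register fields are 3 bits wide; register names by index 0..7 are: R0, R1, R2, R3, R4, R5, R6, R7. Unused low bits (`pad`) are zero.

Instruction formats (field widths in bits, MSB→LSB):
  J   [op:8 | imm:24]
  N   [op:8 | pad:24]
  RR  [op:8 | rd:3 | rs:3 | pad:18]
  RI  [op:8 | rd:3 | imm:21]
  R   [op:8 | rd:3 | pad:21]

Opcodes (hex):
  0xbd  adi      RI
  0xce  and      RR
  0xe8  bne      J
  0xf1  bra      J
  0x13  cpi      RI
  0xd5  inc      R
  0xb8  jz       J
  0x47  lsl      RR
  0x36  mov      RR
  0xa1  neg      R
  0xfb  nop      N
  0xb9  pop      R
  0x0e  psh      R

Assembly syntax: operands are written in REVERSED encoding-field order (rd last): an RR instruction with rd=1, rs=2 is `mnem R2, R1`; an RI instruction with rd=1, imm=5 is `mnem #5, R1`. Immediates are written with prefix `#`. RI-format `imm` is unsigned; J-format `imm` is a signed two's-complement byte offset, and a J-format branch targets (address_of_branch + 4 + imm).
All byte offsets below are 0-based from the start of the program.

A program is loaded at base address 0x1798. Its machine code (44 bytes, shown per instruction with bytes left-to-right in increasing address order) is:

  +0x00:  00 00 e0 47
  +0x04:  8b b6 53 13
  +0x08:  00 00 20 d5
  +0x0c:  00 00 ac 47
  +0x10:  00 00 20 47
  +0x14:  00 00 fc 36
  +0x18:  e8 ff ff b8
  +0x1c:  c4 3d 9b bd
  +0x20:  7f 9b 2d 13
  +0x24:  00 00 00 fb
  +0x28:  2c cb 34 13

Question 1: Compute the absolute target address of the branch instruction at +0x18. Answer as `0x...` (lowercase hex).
[18] e8 ff ff b8 → 0xb8ffffe8
  top 8b → 0xb8 → jz [J]
  [23:0] imm=16777192 (s24→-24) = #-24
  target = base 0x1798 + off 0x18 + 4 + imm -24 = 0x179c

0x179c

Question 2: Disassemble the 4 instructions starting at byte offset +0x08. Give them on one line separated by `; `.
inc R1; lsl R3, R5; lsl R0, R1; mov R7, R7

off 0x08: read 00 00 20 d5 as little → 0xd5200000
  op=0xd5200000>>24=0xd5 ⇒ inc (R)
  [23:21] rd=1 = R1
off 0x0c: read 00 00 ac 47 as little → 0x47ac0000
  op=0x47ac0000>>24=0x47 ⇒ lsl (RR)
  [23:21] rd=5 = R5
  [20:18] rs=3 = R3
off 0x10: read 00 00 20 47 as little → 0x47200000
  op=0x47200000>>24=0x47 ⇒ lsl (RR)
  [23:21] rd=1 = R1
  [20:18] rs=0 = R0
off 0x14: read 00 00 fc 36 as little → 0x36fc0000
  op=0x36fc0000>>24=0x36 ⇒ mov (RR)
  [23:21] rd=7 = R7
  [20:18] rs=7 = R7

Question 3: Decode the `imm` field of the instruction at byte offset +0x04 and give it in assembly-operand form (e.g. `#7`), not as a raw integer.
[04] 8b b6 53 13 → 0x1353b68b
  op=0x1353b68b>>24=0x13 ⇒ cpi (RI)
  rd@[23:21]=0x2 ⇒ R2
  imm@[20:0]=0x13b68b ⇒ #1291915

#1291915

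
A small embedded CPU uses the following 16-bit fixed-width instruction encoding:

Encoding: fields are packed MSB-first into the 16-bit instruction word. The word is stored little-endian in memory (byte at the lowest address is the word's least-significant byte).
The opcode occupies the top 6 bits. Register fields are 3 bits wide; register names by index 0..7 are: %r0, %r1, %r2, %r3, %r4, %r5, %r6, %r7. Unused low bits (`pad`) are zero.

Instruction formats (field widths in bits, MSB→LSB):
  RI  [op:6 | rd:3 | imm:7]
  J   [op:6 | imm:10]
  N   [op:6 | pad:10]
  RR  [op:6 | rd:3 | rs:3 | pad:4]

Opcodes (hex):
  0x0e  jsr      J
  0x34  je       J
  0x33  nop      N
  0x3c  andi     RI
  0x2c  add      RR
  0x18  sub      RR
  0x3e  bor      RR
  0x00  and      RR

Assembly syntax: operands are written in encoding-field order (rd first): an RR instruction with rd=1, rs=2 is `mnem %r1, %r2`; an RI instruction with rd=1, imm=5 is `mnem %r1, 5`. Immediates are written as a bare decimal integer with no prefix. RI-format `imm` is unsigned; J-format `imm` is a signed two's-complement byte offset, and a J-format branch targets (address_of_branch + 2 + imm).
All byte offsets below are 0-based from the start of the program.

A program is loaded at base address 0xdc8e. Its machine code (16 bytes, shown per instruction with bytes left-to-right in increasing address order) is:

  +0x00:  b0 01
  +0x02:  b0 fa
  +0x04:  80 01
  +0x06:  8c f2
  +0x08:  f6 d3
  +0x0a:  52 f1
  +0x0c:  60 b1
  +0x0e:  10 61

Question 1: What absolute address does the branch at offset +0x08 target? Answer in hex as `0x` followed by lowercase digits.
0xdc8e

off 0x08: read f6 d3 as little → 0xd3f6
  top 6b → 0x34 → je [J]
  [9:0] imm=1014 (s10→-10) = -10
  target = base 0xdc8e + off 0x08 + 2 + imm -10 = 0xdc8e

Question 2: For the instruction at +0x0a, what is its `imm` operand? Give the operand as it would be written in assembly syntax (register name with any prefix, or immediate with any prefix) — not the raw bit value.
off 0x0a: read 52 f1 as little → 0xf152
  top 6b → 0x3c → andi [RI]
  rd@[9:7]=0x2 ⇒ %r2
  imm@[6:0]=0x52 ⇒ 82

82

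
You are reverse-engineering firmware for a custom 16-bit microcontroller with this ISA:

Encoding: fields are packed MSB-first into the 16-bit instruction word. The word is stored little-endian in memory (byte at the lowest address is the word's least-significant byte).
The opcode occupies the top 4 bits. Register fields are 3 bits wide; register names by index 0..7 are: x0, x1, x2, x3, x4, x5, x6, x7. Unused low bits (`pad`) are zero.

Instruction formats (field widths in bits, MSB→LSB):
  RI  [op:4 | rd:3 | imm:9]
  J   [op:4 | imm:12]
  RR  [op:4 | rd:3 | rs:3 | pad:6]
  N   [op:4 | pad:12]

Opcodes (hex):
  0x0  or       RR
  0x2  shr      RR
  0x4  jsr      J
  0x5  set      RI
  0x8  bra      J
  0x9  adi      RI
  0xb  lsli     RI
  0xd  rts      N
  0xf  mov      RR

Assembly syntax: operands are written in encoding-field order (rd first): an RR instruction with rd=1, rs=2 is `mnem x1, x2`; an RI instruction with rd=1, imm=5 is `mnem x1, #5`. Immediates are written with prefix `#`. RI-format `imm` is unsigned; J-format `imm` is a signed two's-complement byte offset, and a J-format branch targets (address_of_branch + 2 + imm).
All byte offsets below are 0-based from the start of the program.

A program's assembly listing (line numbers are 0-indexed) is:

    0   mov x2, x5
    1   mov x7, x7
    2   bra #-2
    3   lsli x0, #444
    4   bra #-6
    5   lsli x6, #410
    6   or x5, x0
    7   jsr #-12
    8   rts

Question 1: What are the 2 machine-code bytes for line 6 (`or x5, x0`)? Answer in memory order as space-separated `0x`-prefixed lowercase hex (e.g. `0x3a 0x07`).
L6: or op=0x0:4|rd=5:3|rs=0:3|pad=0:6 ⇒ 0x0a00 ⇒ little 00 0a

0x00 0x0a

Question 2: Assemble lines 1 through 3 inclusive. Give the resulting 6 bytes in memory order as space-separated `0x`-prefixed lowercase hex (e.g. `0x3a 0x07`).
L1: mov op=0xf:4|rd=7:3|rs=7:3|pad=0:6 ⇒ 0xffc0 ⇒ little c0 ff
L2: bra op=0x8:4|imm=-2:12 ⇒ 0x8ffe ⇒ little fe 8f
L3: lsli op=0xb:4|rd=0:3|imm=444:9 ⇒ 0xb1bc ⇒ little bc b1

0xc0 0xff 0xfe 0x8f 0xbc 0xb1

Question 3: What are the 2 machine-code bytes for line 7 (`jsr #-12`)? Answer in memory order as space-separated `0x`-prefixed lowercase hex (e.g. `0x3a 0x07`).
line 7 (jsr): pack op=0x4:4|imm=-12:12 = 0x4ff4; little→ f4 4f

0xf4 0x4f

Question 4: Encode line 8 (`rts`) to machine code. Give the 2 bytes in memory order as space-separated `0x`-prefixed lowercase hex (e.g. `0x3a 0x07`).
line 8 (rts): pack op=0xd:4|pad=0:12 = 0xd000; little→ 00 d0

0x00 0xd0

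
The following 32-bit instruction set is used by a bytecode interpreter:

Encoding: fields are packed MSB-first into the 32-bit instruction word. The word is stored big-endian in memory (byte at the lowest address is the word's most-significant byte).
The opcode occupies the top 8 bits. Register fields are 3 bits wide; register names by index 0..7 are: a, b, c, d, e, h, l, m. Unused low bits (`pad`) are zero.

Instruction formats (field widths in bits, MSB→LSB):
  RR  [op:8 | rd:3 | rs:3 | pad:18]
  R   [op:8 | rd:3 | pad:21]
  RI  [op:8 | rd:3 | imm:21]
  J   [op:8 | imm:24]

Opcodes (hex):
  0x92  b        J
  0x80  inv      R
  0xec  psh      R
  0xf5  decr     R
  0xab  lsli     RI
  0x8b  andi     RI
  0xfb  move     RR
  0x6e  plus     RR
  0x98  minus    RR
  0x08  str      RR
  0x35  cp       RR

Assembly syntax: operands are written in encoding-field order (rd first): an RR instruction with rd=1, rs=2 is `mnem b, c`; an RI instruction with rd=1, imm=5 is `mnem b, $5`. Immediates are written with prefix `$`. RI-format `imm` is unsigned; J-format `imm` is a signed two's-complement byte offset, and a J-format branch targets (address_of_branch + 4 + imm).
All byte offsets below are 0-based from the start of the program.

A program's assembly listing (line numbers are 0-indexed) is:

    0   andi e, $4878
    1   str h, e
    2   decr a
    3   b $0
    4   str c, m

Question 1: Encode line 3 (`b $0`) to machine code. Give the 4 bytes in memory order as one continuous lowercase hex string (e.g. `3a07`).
3. b fields op=0x92:8|imm=0:24 → word 92000000h → 92 00 00 00

92000000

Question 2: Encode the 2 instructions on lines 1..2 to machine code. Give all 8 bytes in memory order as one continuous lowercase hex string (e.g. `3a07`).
1. str fields op=0x8:8|rd=5:3|rs=4:3|pad=0:18 → word 08b00000h → 08 b0 00 00
2. decr fields op=0xf5:8|rd=0:3|pad=0:21 → word f5000000h → f5 00 00 00

08b00000f5000000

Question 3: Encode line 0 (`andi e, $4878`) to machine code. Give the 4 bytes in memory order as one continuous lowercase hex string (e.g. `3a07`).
8b80130e

line 0 (andi): pack op=0x8b:8|rd=4:3|imm=4878:21 = 0x8b80130e; big→ 8b 80 13 0e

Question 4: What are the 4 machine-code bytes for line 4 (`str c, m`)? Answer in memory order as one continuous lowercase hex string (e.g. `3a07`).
085c0000

4. str fields op=0x8:8|rd=2:3|rs=7:3|pad=0:18 → word 085c0000h → 08 5c 00 00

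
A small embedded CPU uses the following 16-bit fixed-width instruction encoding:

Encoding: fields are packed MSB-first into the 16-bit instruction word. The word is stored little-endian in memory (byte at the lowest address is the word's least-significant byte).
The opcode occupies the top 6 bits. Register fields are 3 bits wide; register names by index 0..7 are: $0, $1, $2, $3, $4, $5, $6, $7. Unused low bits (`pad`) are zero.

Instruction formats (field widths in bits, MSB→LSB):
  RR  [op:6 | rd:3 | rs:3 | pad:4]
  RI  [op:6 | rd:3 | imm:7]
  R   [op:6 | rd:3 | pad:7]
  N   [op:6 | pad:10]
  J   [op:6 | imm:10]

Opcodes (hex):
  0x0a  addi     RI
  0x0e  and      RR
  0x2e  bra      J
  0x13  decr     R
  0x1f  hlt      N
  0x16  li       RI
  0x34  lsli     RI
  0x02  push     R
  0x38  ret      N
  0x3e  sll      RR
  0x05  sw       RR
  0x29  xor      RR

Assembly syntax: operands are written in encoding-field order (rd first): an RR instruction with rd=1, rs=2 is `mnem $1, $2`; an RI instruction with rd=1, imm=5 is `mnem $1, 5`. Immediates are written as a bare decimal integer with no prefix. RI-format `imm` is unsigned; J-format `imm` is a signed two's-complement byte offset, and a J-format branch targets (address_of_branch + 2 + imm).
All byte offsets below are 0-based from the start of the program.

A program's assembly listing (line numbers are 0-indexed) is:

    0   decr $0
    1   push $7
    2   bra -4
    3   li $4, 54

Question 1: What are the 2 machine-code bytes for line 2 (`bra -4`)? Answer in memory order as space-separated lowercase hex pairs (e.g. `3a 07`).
L2: bra op=0x2e:6|imm=-4:10 ⇒ 0xbbfc ⇒ little fc bb

fc bb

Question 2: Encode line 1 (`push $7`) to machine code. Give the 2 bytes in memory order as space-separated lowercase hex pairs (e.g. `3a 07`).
80 0b

line 1 (push): pack op=0x2:6|rd=7:3|pad=0:7 = 0x0b80; little→ 80 0b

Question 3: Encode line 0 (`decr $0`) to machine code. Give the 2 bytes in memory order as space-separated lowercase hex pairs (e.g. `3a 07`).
line 0 (decr): pack op=0x13:6|rd=0:3|pad=0:7 = 0x4c00; little→ 00 4c

00 4c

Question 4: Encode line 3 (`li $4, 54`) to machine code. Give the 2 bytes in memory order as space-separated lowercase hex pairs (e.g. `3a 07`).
36 5a

line 3 (li): pack op=0x16:6|rd=4:3|imm=54:7 = 0x5a36; little→ 36 5a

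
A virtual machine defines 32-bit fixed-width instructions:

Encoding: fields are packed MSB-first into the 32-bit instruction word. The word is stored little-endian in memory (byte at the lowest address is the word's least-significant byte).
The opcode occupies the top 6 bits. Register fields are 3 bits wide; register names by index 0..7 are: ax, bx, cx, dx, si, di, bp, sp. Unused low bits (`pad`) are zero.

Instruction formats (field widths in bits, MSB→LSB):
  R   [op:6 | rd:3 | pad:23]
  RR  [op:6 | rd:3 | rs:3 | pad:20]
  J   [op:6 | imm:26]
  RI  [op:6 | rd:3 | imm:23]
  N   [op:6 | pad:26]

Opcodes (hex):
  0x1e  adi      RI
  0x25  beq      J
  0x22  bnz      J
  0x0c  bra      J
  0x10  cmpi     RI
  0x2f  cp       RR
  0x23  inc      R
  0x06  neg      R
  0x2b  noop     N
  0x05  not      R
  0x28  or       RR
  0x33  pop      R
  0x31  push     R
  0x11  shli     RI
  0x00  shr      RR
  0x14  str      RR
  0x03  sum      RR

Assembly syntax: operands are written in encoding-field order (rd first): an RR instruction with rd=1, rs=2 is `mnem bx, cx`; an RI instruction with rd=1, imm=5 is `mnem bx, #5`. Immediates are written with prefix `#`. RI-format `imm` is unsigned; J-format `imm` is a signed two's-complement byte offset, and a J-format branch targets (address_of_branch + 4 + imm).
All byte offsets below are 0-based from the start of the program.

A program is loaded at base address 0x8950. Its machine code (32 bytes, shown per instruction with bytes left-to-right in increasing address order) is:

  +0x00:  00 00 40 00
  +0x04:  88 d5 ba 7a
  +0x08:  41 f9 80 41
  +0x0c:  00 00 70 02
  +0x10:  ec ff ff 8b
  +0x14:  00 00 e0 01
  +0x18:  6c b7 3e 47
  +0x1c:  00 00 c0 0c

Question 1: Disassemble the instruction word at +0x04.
+0x04: 88 d5 ba 7a ⇒ word 0x7abad588 (little)
  top 6b → 0x1e → adi [RI]
  [25:23] rd=5 = di
  [22:0] imm=3855752 = #3855752

adi di, #3855752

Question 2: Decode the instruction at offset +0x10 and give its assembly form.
+0x10: ec ff ff 8b ⇒ word 0x8bffffec (little)
  op=0x8bffffec>>26=0x22 ⇒ bnz (J)
  imm: (w>>0)&0x3ffffff=0x3ffffec (s26→-20) → #-20

bnz #-20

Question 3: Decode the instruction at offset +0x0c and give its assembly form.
shr si, sp

[0c] 00 00 70 02 → 0x02700000
  top 6b → 0x0 → shr [RR]
  [25:23] rd=4 = si
  [22:20] rs=7 = sp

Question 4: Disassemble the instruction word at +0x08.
+0x08: 41 f9 80 41 ⇒ word 0x4180f941 (little)
  opcode bits[31:26]=0x10: cmpi/RI
  [25:23] rd=3 = dx
  [22:0] imm=63809 = #63809

cmpi dx, #63809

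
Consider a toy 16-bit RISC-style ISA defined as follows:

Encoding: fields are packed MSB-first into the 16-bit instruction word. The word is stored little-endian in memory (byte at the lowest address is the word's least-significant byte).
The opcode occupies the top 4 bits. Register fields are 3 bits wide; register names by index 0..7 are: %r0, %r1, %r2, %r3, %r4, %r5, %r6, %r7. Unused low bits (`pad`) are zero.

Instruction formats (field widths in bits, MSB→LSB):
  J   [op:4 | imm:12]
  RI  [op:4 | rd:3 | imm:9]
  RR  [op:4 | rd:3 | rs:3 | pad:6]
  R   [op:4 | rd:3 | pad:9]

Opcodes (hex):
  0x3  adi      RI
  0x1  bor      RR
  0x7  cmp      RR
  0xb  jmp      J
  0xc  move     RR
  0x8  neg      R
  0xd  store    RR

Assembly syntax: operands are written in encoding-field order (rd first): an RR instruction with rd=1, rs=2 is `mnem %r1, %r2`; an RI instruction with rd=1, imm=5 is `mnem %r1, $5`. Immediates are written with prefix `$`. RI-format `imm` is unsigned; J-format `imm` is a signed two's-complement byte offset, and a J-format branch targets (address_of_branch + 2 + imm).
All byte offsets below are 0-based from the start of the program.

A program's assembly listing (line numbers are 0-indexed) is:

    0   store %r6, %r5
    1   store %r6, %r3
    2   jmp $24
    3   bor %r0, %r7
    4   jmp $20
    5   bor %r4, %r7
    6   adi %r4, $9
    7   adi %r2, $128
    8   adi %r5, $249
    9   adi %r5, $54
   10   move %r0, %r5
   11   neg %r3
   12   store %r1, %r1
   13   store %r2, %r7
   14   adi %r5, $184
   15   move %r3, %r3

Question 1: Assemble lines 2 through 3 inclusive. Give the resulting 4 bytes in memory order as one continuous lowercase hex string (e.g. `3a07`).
18b0c011

2. jmp fields op=0xb:4|imm=24:12 → word b018h → 18 b0
3. bor fields op=0x1:4|rd=0:3|rs=7:3|pad=0:6 → word 11c0h → c0 11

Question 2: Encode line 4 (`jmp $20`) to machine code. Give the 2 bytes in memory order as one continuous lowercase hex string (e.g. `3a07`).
L4: jmp op=0xb:4|imm=20:12 ⇒ 0xb014 ⇒ little 14 b0

14b0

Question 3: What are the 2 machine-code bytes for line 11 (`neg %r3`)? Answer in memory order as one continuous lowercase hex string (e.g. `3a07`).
0086

L11: neg op=0x8:4|rd=3:3|pad=0:9 ⇒ 0x8600 ⇒ little 00 86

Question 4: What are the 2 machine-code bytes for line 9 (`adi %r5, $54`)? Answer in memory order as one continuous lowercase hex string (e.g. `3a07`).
363a

9. adi fields op=0x3:4|rd=5:3|imm=54:9 → word 3a36h → 36 3a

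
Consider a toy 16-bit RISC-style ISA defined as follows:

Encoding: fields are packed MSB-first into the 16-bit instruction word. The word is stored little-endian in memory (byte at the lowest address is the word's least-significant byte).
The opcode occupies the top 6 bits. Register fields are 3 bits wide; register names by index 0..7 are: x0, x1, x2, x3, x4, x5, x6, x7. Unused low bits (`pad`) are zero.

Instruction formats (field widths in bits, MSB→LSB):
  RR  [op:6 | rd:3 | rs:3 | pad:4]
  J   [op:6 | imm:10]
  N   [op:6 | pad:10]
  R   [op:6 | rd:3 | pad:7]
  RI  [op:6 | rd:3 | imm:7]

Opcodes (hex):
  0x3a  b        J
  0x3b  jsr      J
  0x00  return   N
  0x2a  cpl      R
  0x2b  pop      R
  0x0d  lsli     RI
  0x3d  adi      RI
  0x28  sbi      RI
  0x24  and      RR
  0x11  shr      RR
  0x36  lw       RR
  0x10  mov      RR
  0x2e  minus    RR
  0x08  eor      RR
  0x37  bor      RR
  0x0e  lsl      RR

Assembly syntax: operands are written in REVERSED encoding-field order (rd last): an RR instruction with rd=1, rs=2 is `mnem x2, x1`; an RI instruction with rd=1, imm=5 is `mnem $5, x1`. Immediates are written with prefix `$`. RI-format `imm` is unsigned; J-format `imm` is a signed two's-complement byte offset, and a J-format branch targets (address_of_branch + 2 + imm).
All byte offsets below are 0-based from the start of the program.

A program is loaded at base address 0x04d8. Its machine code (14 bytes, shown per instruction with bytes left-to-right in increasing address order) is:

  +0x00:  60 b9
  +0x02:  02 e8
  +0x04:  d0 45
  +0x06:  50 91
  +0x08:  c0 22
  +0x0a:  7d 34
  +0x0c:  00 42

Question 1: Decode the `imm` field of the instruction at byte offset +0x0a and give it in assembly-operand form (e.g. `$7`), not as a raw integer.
$125

off 0x0a: read 7d 34 as little → 0x347d
  opcode bits[15:10]=0xd: lsli/RI
  rd@[9:7]=0x0 ⇒ x0
  imm@[6:0]=0x7d ⇒ $125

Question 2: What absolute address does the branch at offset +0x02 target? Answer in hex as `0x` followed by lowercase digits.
0x04de

[02] 02 e8 → 0xe802
  op=0xe802>>10=0x3a ⇒ b (J)
  imm@[9:0]=0x2 ⇒ $2
  target = base 0x04d8 + off 0x02 + 2 + imm 2 = 0x04de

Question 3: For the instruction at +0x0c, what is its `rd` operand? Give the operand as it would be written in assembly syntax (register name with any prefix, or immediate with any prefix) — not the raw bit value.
+0x0c: 00 42 ⇒ word 0x4200 (little)
  op=0x4200>>10=0x10 ⇒ mov (RR)
  rd@[9:7]=0x4 ⇒ x4
  rs@[6:4]=0x0 ⇒ x0

x4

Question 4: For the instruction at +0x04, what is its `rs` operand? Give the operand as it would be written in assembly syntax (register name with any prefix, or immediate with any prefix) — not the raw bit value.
x5

[04] d0 45 → 0x45d0
  top 6b → 0x11 → shr [RR]
  rd: (w>>7)&0x7=0x3 → x3
  rs: (w>>4)&0x7=0x5 → x5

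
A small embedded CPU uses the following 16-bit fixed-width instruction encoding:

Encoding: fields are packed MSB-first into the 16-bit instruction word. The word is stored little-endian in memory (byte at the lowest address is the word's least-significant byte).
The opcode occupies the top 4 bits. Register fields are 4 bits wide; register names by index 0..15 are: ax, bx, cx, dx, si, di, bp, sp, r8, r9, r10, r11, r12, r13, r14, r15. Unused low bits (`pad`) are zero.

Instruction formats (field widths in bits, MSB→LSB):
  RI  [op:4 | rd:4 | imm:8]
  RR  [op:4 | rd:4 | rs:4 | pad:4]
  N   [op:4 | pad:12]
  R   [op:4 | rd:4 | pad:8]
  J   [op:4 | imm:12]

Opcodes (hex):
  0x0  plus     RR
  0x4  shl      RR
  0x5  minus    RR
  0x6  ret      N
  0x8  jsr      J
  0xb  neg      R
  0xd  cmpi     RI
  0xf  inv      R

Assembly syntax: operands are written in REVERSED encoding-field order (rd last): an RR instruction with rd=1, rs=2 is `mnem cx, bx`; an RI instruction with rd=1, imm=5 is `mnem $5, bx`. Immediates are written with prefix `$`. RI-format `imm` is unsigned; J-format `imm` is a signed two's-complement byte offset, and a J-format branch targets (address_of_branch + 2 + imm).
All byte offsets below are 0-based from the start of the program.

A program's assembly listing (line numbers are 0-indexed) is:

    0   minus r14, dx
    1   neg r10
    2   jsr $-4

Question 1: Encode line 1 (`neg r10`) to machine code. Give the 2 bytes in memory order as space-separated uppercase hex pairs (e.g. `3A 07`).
line 1 (neg): pack op=0xb:4|rd=10:4|pad=0:8 = 0xba00; little→ 00 ba

00 BA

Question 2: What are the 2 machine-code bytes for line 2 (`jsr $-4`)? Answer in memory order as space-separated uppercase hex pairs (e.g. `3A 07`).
line 2 (jsr): pack op=0x8:4|imm=-4:12 = 0x8ffc; little→ fc 8f

FC 8F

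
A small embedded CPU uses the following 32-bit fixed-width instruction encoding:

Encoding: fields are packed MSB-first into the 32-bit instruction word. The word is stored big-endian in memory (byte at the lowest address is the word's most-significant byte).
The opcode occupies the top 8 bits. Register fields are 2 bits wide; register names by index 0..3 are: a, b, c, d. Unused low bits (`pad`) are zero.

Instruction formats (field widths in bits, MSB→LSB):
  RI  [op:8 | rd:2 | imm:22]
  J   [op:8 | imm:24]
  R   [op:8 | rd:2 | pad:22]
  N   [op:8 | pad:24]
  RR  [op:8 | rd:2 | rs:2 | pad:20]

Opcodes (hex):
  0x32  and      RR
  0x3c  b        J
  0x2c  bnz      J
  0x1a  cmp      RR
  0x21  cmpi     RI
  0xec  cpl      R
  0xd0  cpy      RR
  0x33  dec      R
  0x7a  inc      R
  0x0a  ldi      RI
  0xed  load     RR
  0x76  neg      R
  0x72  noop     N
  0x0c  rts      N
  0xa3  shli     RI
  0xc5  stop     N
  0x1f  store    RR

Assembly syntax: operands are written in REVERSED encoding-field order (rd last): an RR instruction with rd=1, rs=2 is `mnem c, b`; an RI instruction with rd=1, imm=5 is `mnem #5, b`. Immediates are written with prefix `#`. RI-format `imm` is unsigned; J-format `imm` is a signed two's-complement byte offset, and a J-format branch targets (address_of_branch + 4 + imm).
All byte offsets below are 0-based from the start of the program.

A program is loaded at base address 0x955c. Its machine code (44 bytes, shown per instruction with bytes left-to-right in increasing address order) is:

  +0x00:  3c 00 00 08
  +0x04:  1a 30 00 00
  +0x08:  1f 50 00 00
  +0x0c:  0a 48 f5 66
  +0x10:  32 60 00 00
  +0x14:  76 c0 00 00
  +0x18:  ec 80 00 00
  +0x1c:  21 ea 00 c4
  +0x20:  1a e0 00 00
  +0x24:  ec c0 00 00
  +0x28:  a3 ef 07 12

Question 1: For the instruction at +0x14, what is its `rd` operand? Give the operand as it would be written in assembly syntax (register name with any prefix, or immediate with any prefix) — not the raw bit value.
d

@+14  big-endian(76 c0 00 00) = 0x76c00000
  top 8b → 0x76 → neg [R]
  rd@[23:22]=0x3 ⇒ d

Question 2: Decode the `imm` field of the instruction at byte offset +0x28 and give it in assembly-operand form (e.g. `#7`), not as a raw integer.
off 0x28: read a3 ef 07 12 as big → 0xa3ef0712
  op=0xa3ef0712>>24=0xa3 ⇒ shli (RI)
  rd@[23:22]=0x3 ⇒ d
  imm@[21:0]=0x2f0712 ⇒ #3082002

#3082002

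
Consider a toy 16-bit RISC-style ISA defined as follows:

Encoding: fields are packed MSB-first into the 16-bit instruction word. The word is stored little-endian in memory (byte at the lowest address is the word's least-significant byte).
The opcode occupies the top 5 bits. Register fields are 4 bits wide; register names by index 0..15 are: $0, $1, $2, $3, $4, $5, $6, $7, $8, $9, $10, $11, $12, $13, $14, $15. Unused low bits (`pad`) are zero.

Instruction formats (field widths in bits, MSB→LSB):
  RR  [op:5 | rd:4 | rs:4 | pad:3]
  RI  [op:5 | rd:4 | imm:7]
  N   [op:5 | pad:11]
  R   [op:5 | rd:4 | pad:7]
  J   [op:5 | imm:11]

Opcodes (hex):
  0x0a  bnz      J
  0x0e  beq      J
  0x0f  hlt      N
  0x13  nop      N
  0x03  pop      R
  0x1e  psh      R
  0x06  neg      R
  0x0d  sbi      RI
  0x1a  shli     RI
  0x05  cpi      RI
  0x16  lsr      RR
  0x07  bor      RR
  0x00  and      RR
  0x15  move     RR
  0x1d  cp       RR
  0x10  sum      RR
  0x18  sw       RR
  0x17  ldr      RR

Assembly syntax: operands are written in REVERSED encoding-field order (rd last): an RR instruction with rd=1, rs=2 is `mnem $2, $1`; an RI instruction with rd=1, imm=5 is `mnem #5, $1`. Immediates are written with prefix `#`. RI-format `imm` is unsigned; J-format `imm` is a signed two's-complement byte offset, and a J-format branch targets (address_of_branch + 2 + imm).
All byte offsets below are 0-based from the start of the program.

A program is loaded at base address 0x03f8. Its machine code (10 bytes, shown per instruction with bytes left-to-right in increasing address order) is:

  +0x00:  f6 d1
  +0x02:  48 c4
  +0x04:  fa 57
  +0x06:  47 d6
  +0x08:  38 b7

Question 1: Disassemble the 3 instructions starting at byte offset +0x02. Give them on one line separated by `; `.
sw $9, $8; bnz #-6; shli #71, $12

[02] 48 c4 → 0xc448
  op=0xc448>>11=0x18 ⇒ sw (RR)
  [10:7] rd=8 = $8
  [6:3] rs=9 = $9
[04] fa 57 → 0x57fa
  op=0x57fa>>11=0xa ⇒ bnz (J)
  [10:0] imm=2042 (s11→-6) = #-6
[06] 47 d6 → 0xd647
  op=0xd647>>11=0x1a ⇒ shli (RI)
  [10:7] rd=12 = $12
  [6:0] imm=71 = #71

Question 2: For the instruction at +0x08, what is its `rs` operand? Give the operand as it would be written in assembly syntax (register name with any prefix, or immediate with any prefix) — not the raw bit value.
+0x08: 38 b7 ⇒ word 0xb738 (little)
  opcode bits[15:11]=0x16: lsr/RR
  [10:7] rd=14 = $14
  [6:3] rs=7 = $7

$7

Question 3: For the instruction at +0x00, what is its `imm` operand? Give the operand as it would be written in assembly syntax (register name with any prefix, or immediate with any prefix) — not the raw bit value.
@+00  little-endian(f6 d1) = 0xd1f6
  op=0xd1f6>>11=0x1a ⇒ shli (RI)
  rd: (w>>7)&0xf=0x3 → $3
  imm: (w>>0)&0x7f=0x76 → #118

#118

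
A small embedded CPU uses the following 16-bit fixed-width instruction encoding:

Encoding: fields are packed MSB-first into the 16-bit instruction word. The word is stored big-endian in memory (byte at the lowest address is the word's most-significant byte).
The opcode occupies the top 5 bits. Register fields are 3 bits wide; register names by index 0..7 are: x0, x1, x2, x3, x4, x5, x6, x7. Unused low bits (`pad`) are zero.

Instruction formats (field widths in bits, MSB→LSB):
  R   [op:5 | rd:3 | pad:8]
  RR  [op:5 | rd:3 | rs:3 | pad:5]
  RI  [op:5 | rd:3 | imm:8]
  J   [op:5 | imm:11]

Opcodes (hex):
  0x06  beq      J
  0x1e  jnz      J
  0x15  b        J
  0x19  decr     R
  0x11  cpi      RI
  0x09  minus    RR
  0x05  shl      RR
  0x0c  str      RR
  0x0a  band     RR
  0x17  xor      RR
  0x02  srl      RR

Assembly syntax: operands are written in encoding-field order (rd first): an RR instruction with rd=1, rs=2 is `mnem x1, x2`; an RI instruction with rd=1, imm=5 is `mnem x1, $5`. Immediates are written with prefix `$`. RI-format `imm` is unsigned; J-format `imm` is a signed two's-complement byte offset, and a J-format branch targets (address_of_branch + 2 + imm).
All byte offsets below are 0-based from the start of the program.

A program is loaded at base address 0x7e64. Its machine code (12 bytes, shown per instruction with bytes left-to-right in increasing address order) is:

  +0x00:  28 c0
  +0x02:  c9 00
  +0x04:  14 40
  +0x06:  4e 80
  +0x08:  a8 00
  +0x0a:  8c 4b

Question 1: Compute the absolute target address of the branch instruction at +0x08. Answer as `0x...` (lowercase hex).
[08] a8 00 → 0xa800
  opcode bits[15:11]=0x15: b/J
  imm: (w>>0)&0x7ff=0x0 → $0
  target = base 0x7e64 + off 0x08 + 2 + imm 0 = 0x7e6e

0x7e6e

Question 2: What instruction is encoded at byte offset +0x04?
srl x4, x2

[04] 14 40 → 0x1440
  top 5b → 0x2 → srl [RR]
  rd@[10:8]=0x4 ⇒ x4
  rs@[7:5]=0x2 ⇒ x2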